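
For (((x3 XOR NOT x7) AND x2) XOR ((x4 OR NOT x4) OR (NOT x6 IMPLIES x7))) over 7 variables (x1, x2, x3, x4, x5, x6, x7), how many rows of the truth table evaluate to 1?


Formula: (((x3 XOR NOT x7) AND x2) XOR ((x4 OR NOT x4) OR (NOT x6 IMPLIES x7))) over 7 vars (128 rows)
Evaluate each row (x1, x2, x3, x4, x5, x6, x7 as bits, MSB first):
  row 0 [0000000]: (((0 XOR NOT 0) AND 0) XOR ((0 OR NOT 0) OR (NOT 0 IMPLIES 0))) -> 1
  row 1 [0000001]: (((0 XOR NOT 1) AND 0) XOR ((0 OR NOT 0) OR (NOT 0 IMPLIES 1))) -> 1
  row 2 [0000010]: (((0 XOR NOT 0) AND 0) XOR ((0 OR NOT 0) OR (NOT 1 IMPLIES 0))) -> 1
  row 3 [0000011]: (((0 XOR NOT 1) AND 0) XOR ((0 OR NOT 0) OR (NOT 1 IMPLIES 1))) -> 1
  row 4 [0000100]: (((0 XOR NOT 0) AND 0) XOR ((0 OR NOT 0) OR (NOT 0 IMPLIES 0))) -> 1
  (every remaining row is evaluated the same way; all 128 results are listed next)
Full result column, 8 rows per line (x1,x2,x3,x4 fixed per line; x5,x6,x7 runs 000..111 left to right):
  rows 0-7 [x1,x2,x3,x4=0000]: 11111111  (ones: 8)
  rows 8-15 [x1,x2,x3,x4=0001]: 11111111  (ones: 8)
  rows 16-23 [x1,x2,x3,x4=0010]: 11111111  (ones: 8)
  rows 24-31 [x1,x2,x3,x4=0011]: 11111111  (ones: 8)
  rows 32-39 [x1,x2,x3,x4=0100]: 01010101  (ones: 4)
  rows 40-47 [x1,x2,x3,x4=0101]: 01010101  (ones: 4)
  rows 48-55 [x1,x2,x3,x4=0110]: 10101010  (ones: 4)
  rows 56-63 [x1,x2,x3,x4=0111]: 10101010  (ones: 4)
  rows 64-71 [x1,x2,x3,x4=1000]: 11111111  (ones: 8)
  rows 72-79 [x1,x2,x3,x4=1001]: 11111111  (ones: 8)
  rows 80-87 [x1,x2,x3,x4=1010]: 11111111  (ones: 8)
  rows 88-95 [x1,x2,x3,x4=1011]: 11111111  (ones: 8)
  rows 96-103 [x1,x2,x3,x4=1100]: 01010101  (ones: 4)
  rows 104-111 [x1,x2,x3,x4=1101]: 01010101  (ones: 4)
  rows 112-119 [x1,x2,x3,x4=1110]: 10101010  (ones: 4)
  rows 120-127 [x1,x2,x3,x4=1111]: 10101010  (ones: 4)
Count of 1-rows = 8+8+8+8+4+4+4+4+8+8+8+8+4+4+4+4 = 96

96


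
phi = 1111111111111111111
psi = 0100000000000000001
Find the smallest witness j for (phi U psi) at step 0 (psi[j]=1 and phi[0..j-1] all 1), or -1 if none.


(phi U psi) at 0: need smallest j with psi[j]=1 and phi[i]=1 for all i in [0,j).
Scan from step 0:
  step 0: phi=1, psi=0 -> continue
  step 1: psi=1 and phi held for [0,1) -> witness found
Witness step = 1

1


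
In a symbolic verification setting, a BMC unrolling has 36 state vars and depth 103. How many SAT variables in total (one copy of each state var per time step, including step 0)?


BMC unrolls to depth k, creating one copy of each state var for steps 0..k.
Step count = 103 + 1 = 104 (steps 0 through 103)
Vars per step = 36
Total = 36 * 104 = 3744

3744


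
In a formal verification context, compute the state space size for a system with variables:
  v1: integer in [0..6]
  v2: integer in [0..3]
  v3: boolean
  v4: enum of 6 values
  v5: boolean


State space = product of domain sizes of all variables.
Domain sizes:
  v1 (integer in [0..6]): 7
  v2 (integer in [0..3]): 4
  v3 (boolean): 2
  v4 (enum of 6 values): 6
  v5 (boolean): 2
Product = 7 * 4 * 2 * 6 * 2 = 672

672


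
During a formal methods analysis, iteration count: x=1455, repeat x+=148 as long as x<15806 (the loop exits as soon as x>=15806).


Step 1: x goes from 1455 toward 15806 by 148; the body runs while x<15806, so iterations = ceil((bound-start)/step)
Step 2: Distance=14351
Step 3: ceil(14351/148)=97

97


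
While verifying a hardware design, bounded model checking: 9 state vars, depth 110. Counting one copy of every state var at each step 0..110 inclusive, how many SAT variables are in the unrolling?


BMC unrolls to depth k, creating one copy of each state var for steps 0..k.
Step count = 110 + 1 = 111 (steps 0 through 110)
Vars per step = 9
Total = 9 * 111 = 999

999


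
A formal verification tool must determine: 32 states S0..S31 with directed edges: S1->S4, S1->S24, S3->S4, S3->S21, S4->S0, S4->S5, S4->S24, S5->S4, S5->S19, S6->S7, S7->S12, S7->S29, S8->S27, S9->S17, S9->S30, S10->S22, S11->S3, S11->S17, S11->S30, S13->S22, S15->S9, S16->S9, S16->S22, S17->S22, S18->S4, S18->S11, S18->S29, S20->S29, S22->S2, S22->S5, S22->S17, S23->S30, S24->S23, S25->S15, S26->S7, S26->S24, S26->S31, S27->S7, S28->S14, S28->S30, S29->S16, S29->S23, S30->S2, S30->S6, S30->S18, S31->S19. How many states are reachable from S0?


BFS from S0:
  layer 0: {S0}
Reachable set: {S0}
Count = 1

1


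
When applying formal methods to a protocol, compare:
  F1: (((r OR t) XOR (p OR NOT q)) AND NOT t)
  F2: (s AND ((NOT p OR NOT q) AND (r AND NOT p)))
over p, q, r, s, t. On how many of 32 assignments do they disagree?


F1 = (((r OR t) XOR (p OR NOT q)) AND NOT t)
F2 = (s AND ((NOT p OR NOT q) AND (r AND NOT p)))
Evaluate both on each of 32 rows (bits = p,q,r,s,t):
  row 0 [00000]: F1=1 F2=0 (differ) -> 1
  row 1 [00001]: F1=0 F2=0 -> 0
  row 2 [00010]: F1=1 F2=0 (differ) -> 1
  row 3 [00011]: F1=0 F2=0 -> 0
  row 4 [00100]: F1=0 F2=0 -> 0
  row 5 [00101]: F1=0 F2=0 -> 0
  row 6 [00110]: F1=0 F2=1 (differ) -> 1
  row 7 [00111]: F1=0 F2=1 (differ) -> 1
  row 8 [01000]: F1=0 F2=0 -> 0
  row 9 [01001]: F1=0 F2=0 -> 0
  row 10 [01010]: F1=0 F2=0 -> 0
  row 11 [01011]: F1=0 F2=0 -> 0
  row 12 [01100]: F1=1 F2=0 (differ) -> 1
  row 13 [01101]: F1=0 F2=0 -> 0
  row 14 [01110]: F1=1 F2=1 -> 0
  row 15 [01111]: F1=0 F2=1 (differ) -> 1
  row 16 [10000]: F1=1 F2=0 (differ) -> 1
  row 17 [10001]: F1=0 F2=0 -> 0
  row 18 [10010]: F1=1 F2=0 (differ) -> 1
  row 19 [10011]: F1=0 F2=0 -> 0
  row 20 [10100]: F1=0 F2=0 -> 0
  row 21 [10101]: F1=0 F2=0 -> 0
  row 22 [10110]: F1=0 F2=0 -> 0
  row 23 [10111]: F1=0 F2=0 -> 0
  row 24 [11000]: F1=1 F2=0 (differ) -> 1
  row 25 [11001]: F1=0 F2=0 -> 0
  row 26 [11010]: F1=1 F2=0 (differ) -> 1
  row 27 [11011]: F1=0 F2=0 -> 0
  row 28 [11100]: F1=0 F2=0 -> 0
  row 29 [11101]: F1=0 F2=0 -> 0
  row 30 [11110]: F1=0 F2=0 -> 0
  row 31 [11111]: F1=0 F2=0 -> 0
Full result column, 8 rows per line (p,q fixed per line; r,s,t runs 000..111 left to right):
  rows 0-7 [p,q=00]: 10100011  (ones: 4)
  rows 8-15 [p,q=01]: 00001001  (ones: 2)
  rows 16-23 [p,q=10]: 10100000  (ones: 2)
  rows 24-31 [p,q=11]: 10100000  (ones: 2)
Disagreements = 4+2+2+2 = 10

10


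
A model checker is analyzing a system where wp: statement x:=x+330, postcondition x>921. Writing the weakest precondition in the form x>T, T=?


Formula: wp(x:=E, P) = P[E/x] (substitute E for x in postcondition)
Step 1: Postcondition: x>921
Step 2: Substitute x+330 for x: x+330>921
Step 3: Solve for x: x > 921-330 = 591

591


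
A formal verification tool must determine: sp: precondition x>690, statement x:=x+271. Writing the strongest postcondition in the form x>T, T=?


Formula: sp(P, x:=E) = exists old_x. (x = E[old_x/x]) AND P[old_x/x] (old_x is the value of x before the assignment; eliminate old_x by solving x = E[old_x/x] for old_x)
Step 1: Precondition P: x>690, i.e. old_x > 690
Step 2: Assignment gives x = old_x + 271, so old_x = x - 271
Step 3: Substitute into P: x - 271 > 690
Step 4: Simplify: x > 690+271 = 961

961


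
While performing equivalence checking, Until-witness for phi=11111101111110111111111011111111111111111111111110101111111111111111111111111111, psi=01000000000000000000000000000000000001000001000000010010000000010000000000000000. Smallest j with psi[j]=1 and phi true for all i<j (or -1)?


(phi U psi) at 0: need smallest j with psi[j]=1 and phi[i]=1 for all i in [0,j).
Scan from step 0:
  step 0: phi=1, psi=0 -> continue
  step 1: psi=1 and phi held for [0,1) -> witness found
Witness step = 1

1


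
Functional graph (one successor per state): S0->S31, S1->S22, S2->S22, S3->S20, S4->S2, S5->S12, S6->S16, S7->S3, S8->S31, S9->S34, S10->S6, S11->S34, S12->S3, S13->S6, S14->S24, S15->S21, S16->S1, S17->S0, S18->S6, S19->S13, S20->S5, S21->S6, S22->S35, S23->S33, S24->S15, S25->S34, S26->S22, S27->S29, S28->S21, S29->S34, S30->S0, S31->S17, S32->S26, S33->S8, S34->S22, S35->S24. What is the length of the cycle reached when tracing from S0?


Trace from S0 until a state repeats:
  S0 -> S31 -> S17 -> S0
S0 first seen at step 0, revisited at step 3.
Cycle length = 3 - 0 = 3

3


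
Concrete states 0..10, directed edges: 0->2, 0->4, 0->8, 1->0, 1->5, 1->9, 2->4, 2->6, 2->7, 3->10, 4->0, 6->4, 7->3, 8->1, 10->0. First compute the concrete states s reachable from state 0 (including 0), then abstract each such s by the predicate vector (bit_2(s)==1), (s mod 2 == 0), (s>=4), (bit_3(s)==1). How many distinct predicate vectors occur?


BFS from 0:
Concrete reachable: {0, 1, 2, 3, 4, 5, 6, 7, 8, 9, 10}
Abstract via predicates (bit_2(s)==1), (s mod 2 == 0), (s>=4), (bit_3(s)==1):
  (0,0,0,0) <- {1, 3}
  (0,0,1,1) <- {9}
  (0,1,0,0) <- {0, 2}
  (0,1,1,1) <- {8, 10}
  (1,0,1,0) <- {5, 7}
  (1,1,1,0) <- {4, 6}
Distinct abstract states = 6

6


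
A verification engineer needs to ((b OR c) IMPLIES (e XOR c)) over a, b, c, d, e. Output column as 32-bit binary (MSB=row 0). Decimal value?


Formula: ((b OR c) IMPLIES (e XOR c)) over a, b, c, d, e (32 rows)
Evaluate each row (bits = a,b,c,d,e, MSB first):
  row 0 [00000]: ((0 OR 0) IMPLIES (0 XOR 0)) -> 1
  row 1 [00001]: ((0 OR 0) IMPLIES (1 XOR 0)) -> 1
  row 2 [00010]: ((0 OR 0) IMPLIES (0 XOR 0)) -> 1
  row 3 [00011]: ((0 OR 0) IMPLIES (1 XOR 0)) -> 1
  row 4 [00100]: ((0 OR 1) IMPLIES (0 XOR 1)) -> 1
  row 5 [00101]: ((0 OR 1) IMPLIES (1 XOR 1)) -> 0
  row 6 [00110]: ((0 OR 1) IMPLIES (0 XOR 1)) -> 1
  row 7 [00111]: ((0 OR 1) IMPLIES (1 XOR 1)) -> 0
  row 8 [01000]: ((1 OR 0) IMPLIES (0 XOR 0)) -> 0
  row 9 [01001]: ((1 OR 0) IMPLIES (1 XOR 0)) -> 1
  row 10 [01010]: ((1 OR 0) IMPLIES (0 XOR 0)) -> 0
  row 11 [01011]: ((1 OR 0) IMPLIES (1 XOR 0)) -> 1
  row 12 [01100]: ((1 OR 1) IMPLIES (0 XOR 1)) -> 1
  row 13 [01101]: ((1 OR 1) IMPLIES (1 XOR 1)) -> 0
  row 14 [01110]: ((1 OR 1) IMPLIES (0 XOR 1)) -> 1
  row 15 [01111]: ((1 OR 1) IMPLIES (1 XOR 1)) -> 0
  row 16 [10000]: ((0 OR 0) IMPLIES (0 XOR 0)) -> 1
  row 17 [10001]: ((0 OR 0) IMPLIES (1 XOR 0)) -> 1
  row 18 [10010]: ((0 OR 0) IMPLIES (0 XOR 0)) -> 1
  row 19 [10011]: ((0 OR 0) IMPLIES (1 XOR 0)) -> 1
  row 20 [10100]: ((0 OR 1) IMPLIES (0 XOR 1)) -> 1
  row 21 [10101]: ((0 OR 1) IMPLIES (1 XOR 1)) -> 0
  row 22 [10110]: ((0 OR 1) IMPLIES (0 XOR 1)) -> 1
  row 23 [10111]: ((0 OR 1) IMPLIES (1 XOR 1)) -> 0
  row 24 [11000]: ((1 OR 0) IMPLIES (0 XOR 0)) -> 0
  row 25 [11001]: ((1 OR 0) IMPLIES (1 XOR 0)) -> 1
  row 26 [11010]: ((1 OR 0) IMPLIES (0 XOR 0)) -> 0
  row 27 [11011]: ((1 OR 0) IMPLIES (1 XOR 0)) -> 1
  row 28 [11100]: ((1 OR 1) IMPLIES (0 XOR 1)) -> 1
  row 29 [11101]: ((1 OR 1) IMPLIES (1 XOR 1)) -> 0
  row 30 [11110]: ((1 OR 1) IMPLIES (0 XOR 1)) -> 1
  row 31 [11111]: ((1 OR 1) IMPLIES (1 XOR 1)) -> 0
Full result column, 4 rows per line (a,b,c fixed per line; d,e runs 00..11 left to right):
  rows 0-3 [a,b,c=000]: 1111  = hex F
  rows 4-7 [a,b,c=001]: 1010  = hex A
  rows 8-11 [a,b,c=010]: 0101  = hex 5
  rows 12-15 [a,b,c=011]: 1010  = hex A
  rows 16-19 [a,b,c=100]: 1111  = hex F
  rows 20-23 [a,b,c=101]: 1010  = hex A
  rows 24-27 [a,b,c=110]: 0101  = hex 5
  rows 28-31 [a,b,c=111]: 1010  = hex A
Output column (row 0 .. row 31) = 11111010010110101111101001011010
Output column grouped in 4s = 1111 1010 0101 1010 1111 1010 0101 1010 = 0xFA5AFA5A
Convert to decimal digit by digit (value = value*16 + digit):
  F -> 15
  15*16 + 10 (A) = 250
  250*16 + 5 = 4005
  4005*16 + 10 (A) = 64090
  64090*16 + 15 (F) = 1025455
  1025455*16 + 10 (A) = 16407290
  16407290*16 + 5 = 262516645
  262516645*16 + 10 (A) = 4200266330
Decimal = 4200266330

4200266330


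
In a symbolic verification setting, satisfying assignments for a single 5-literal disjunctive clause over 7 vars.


Step 1: Total=2^7=128
Step 2: Unsat when all 5 false: 2^2=4
Step 3: Sat=128-4=124

124


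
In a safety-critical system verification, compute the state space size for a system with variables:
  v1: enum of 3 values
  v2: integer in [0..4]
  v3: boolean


State space = product of domain sizes of all variables.
Domain sizes:
  v1 (enum of 3 values): 3
  v2 (integer in [0..4]): 5
  v3 (boolean): 2
Product = 3 * 5 * 2 = 30

30


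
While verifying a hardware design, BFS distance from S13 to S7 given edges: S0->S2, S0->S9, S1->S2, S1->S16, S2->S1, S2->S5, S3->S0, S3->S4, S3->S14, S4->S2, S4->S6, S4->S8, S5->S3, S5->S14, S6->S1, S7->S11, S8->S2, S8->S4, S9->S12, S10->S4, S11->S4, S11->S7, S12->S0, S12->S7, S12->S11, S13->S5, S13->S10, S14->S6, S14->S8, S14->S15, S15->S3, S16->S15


BFS layer-by-layer from S13:
  dist 0: {S13}
  dist 1: {S5, S10}
  dist 2: {S3, S4, S14}
  dist 3: {S0, S2, S6, S8, S15}
  dist 4: {S1, S9}
  dist 5: {S12, S16}
  dist 6: {S7, S11}
  -> S7 reached at distance 6
Shortest path length = 6

6


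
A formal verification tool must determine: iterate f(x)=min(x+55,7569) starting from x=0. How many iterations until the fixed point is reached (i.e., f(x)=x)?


Step 1: x=0, cap=7569, increment=55
Step 2: x grows by 55 each step until capped at 7569; fixed point is x=7569
Step 3: iterations = ceil(7569/55) = 138

138


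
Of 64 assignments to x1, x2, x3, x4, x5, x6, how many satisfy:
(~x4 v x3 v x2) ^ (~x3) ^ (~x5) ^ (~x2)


CNF with 4 clauses over 6 vars (64 assignments).
An assignment satisfies CNF iff every clause has >=1 true literal.
Check each row (bits = x1,x2,x3,x4,x5,x6; clause T/F shown):
  row 0 [000000]: clauses=TTTT -> 1
  row 1 [000001]: clauses=TTTT -> 1
  row 2 [000010]: clauses=TTFT -> 0
  row 3 [000011]: clauses=TTFT -> 0
  row 4 [000100]: clauses=FTTT -> 0
  (every remaining row is evaluated the same way; all 64 results are listed next)
Full result column, 8 rows per line (x1,x2,x3 fixed per line; x4,x5,x6 runs 000..111 left to right):
  rows 0-7 [x1,x2,x3=000]: 11000000  (ones: 2)
  rows 8-15 [x1,x2,x3=001]: 00000000  (ones: 0)
  rows 16-23 [x1,x2,x3=010]: 00000000  (ones: 0)
  rows 24-31 [x1,x2,x3=011]: 00000000  (ones: 0)
  rows 32-39 [x1,x2,x3=100]: 11000000  (ones: 2)
  rows 40-47 [x1,x2,x3=101]: 00000000  (ones: 0)
  rows 48-55 [x1,x2,x3=110]: 00000000  (ones: 0)
  rows 56-63 [x1,x2,x3=111]: 00000000  (ones: 0)
Satisfying assignments = 2+0+0+0+2+0+0+0 = 4

4


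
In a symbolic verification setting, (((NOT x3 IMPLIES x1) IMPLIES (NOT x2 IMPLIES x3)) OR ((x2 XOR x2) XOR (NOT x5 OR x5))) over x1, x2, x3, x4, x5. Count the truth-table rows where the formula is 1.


Formula: (((NOT x3 IMPLIES x1) IMPLIES (NOT x2 IMPLIES x3)) OR ((x2 XOR x2) XOR (NOT x5 OR x5))) over 5 vars (32 rows)
Evaluate each row (x1, x2, x3, x4, x5 as bits, MSB first):
  row 0 [00000]: (((NOT 0 IMPLIES 0) IMPLIES (NOT 0 IMPLIES 0)) OR ((0 XOR 0) XOR (NOT 0 OR 0))) -> 1
  row 1 [00001]: (((NOT 0 IMPLIES 0) IMPLIES (NOT 0 IMPLIES 0)) OR ((0 XOR 0) XOR (NOT 1 OR 1))) -> 1
  row 2 [00010]: (((NOT 0 IMPLIES 0) IMPLIES (NOT 0 IMPLIES 0)) OR ((0 XOR 0) XOR (NOT 0 OR 0))) -> 1
  row 3 [00011]: (((NOT 0 IMPLIES 0) IMPLIES (NOT 0 IMPLIES 0)) OR ((0 XOR 0) XOR (NOT 1 OR 1))) -> 1
  row 4 [00100]: (((NOT 1 IMPLIES 0) IMPLIES (NOT 0 IMPLIES 1)) OR ((0 XOR 0) XOR (NOT 0 OR 0))) -> 1
  row 5 [00101]: (((NOT 1 IMPLIES 0) IMPLIES (NOT 0 IMPLIES 1)) OR ((0 XOR 0) XOR (NOT 1 OR 1))) -> 1
  row 6 [00110]: (((NOT 1 IMPLIES 0) IMPLIES (NOT 0 IMPLIES 1)) OR ((0 XOR 0) XOR (NOT 0 OR 0))) -> 1
  row 7 [00111]: (((NOT 1 IMPLIES 0) IMPLIES (NOT 0 IMPLIES 1)) OR ((0 XOR 0) XOR (NOT 1 OR 1))) -> 1
  row 8 [01000]: (((NOT 0 IMPLIES 0) IMPLIES (NOT 1 IMPLIES 0)) OR ((1 XOR 1) XOR (NOT 0 OR 0))) -> 1
  row 9 [01001]: (((NOT 0 IMPLIES 0) IMPLIES (NOT 1 IMPLIES 0)) OR ((1 XOR 1) XOR (NOT 1 OR 1))) -> 1
  row 10 [01010]: (((NOT 0 IMPLIES 0) IMPLIES (NOT 1 IMPLIES 0)) OR ((1 XOR 1) XOR (NOT 0 OR 0))) -> 1
  row 11 [01011]: (((NOT 0 IMPLIES 0) IMPLIES (NOT 1 IMPLIES 0)) OR ((1 XOR 1) XOR (NOT 1 OR 1))) -> 1
  row 12 [01100]: (((NOT 1 IMPLIES 0) IMPLIES (NOT 1 IMPLIES 1)) OR ((1 XOR 1) XOR (NOT 0 OR 0))) -> 1
  row 13 [01101]: (((NOT 1 IMPLIES 0) IMPLIES (NOT 1 IMPLIES 1)) OR ((1 XOR 1) XOR (NOT 1 OR 1))) -> 1
  row 14 [01110]: (((NOT 1 IMPLIES 0) IMPLIES (NOT 1 IMPLIES 1)) OR ((1 XOR 1) XOR (NOT 0 OR 0))) -> 1
  row 15 [01111]: (((NOT 1 IMPLIES 0) IMPLIES (NOT 1 IMPLIES 1)) OR ((1 XOR 1) XOR (NOT 1 OR 1))) -> 1
  row 16 [10000]: (((NOT 0 IMPLIES 1) IMPLIES (NOT 0 IMPLIES 0)) OR ((0 XOR 0) XOR (NOT 0 OR 0))) -> 1
  row 17 [10001]: (((NOT 0 IMPLIES 1) IMPLIES (NOT 0 IMPLIES 0)) OR ((0 XOR 0) XOR (NOT 1 OR 1))) -> 1
  row 18 [10010]: (((NOT 0 IMPLIES 1) IMPLIES (NOT 0 IMPLIES 0)) OR ((0 XOR 0) XOR (NOT 0 OR 0))) -> 1
  row 19 [10011]: (((NOT 0 IMPLIES 1) IMPLIES (NOT 0 IMPLIES 0)) OR ((0 XOR 0) XOR (NOT 1 OR 1))) -> 1
  row 20 [10100]: (((NOT 1 IMPLIES 1) IMPLIES (NOT 0 IMPLIES 1)) OR ((0 XOR 0) XOR (NOT 0 OR 0))) -> 1
  row 21 [10101]: (((NOT 1 IMPLIES 1) IMPLIES (NOT 0 IMPLIES 1)) OR ((0 XOR 0) XOR (NOT 1 OR 1))) -> 1
  row 22 [10110]: (((NOT 1 IMPLIES 1) IMPLIES (NOT 0 IMPLIES 1)) OR ((0 XOR 0) XOR (NOT 0 OR 0))) -> 1
  row 23 [10111]: (((NOT 1 IMPLIES 1) IMPLIES (NOT 0 IMPLIES 1)) OR ((0 XOR 0) XOR (NOT 1 OR 1))) -> 1
  row 24 [11000]: (((NOT 0 IMPLIES 1) IMPLIES (NOT 1 IMPLIES 0)) OR ((1 XOR 1) XOR (NOT 0 OR 0))) -> 1
  row 25 [11001]: (((NOT 0 IMPLIES 1) IMPLIES (NOT 1 IMPLIES 0)) OR ((1 XOR 1) XOR (NOT 1 OR 1))) -> 1
  row 26 [11010]: (((NOT 0 IMPLIES 1) IMPLIES (NOT 1 IMPLIES 0)) OR ((1 XOR 1) XOR (NOT 0 OR 0))) -> 1
  row 27 [11011]: (((NOT 0 IMPLIES 1) IMPLIES (NOT 1 IMPLIES 0)) OR ((1 XOR 1) XOR (NOT 1 OR 1))) -> 1
  row 28 [11100]: (((NOT 1 IMPLIES 1) IMPLIES (NOT 1 IMPLIES 1)) OR ((1 XOR 1) XOR (NOT 0 OR 0))) -> 1
  row 29 [11101]: (((NOT 1 IMPLIES 1) IMPLIES (NOT 1 IMPLIES 1)) OR ((1 XOR 1) XOR (NOT 1 OR 1))) -> 1
  row 30 [11110]: (((NOT 1 IMPLIES 1) IMPLIES (NOT 1 IMPLIES 1)) OR ((1 XOR 1) XOR (NOT 0 OR 0))) -> 1
  row 31 [11111]: (((NOT 1 IMPLIES 1) IMPLIES (NOT 1 IMPLIES 1)) OR ((1 XOR 1) XOR (NOT 1 OR 1))) -> 1
Full result column, 8 rows per line (x1,x2 fixed per line; x3,x4,x5 runs 000..111 left to right):
  rows 0-7 [x1,x2=00]: 11111111  (ones: 8)
  rows 8-15 [x1,x2=01]: 11111111  (ones: 8)
  rows 16-23 [x1,x2=10]: 11111111  (ones: 8)
  rows 24-31 [x1,x2=11]: 11111111  (ones: 8)
Count of 1-rows = 8+8+8+8 = 32

32


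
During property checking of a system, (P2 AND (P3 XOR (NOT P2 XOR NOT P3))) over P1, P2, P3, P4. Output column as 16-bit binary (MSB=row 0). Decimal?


Formula: (P2 AND (P3 XOR (NOT P2 XOR NOT P3))) over P1, P2, P3, P4 (16 rows)
Evaluate each row (bits = P1,P2,P3,P4, MSB first):
  row 0 [0000]: (0 AND (0 XOR (NOT 0 XOR NOT 0))) -> 0
  row 1 [0001]: (0 AND (0 XOR (NOT 0 XOR NOT 0))) -> 0
  row 2 [0010]: (0 AND (1 XOR (NOT 0 XOR NOT 1))) -> 0
  row 3 [0011]: (0 AND (1 XOR (NOT 0 XOR NOT 1))) -> 0
  row 4 [0100]: (1 AND (0 XOR (NOT 1 XOR NOT 0))) -> 1
  row 5 [0101]: (1 AND (0 XOR (NOT 1 XOR NOT 0))) -> 1
  row 6 [0110]: (1 AND (1 XOR (NOT 1 XOR NOT 1))) -> 1
  row 7 [0111]: (1 AND (1 XOR (NOT 1 XOR NOT 1))) -> 1
  row 8 [1000]: (0 AND (0 XOR (NOT 0 XOR NOT 0))) -> 0
  row 9 [1001]: (0 AND (0 XOR (NOT 0 XOR NOT 0))) -> 0
  row 10 [1010]: (0 AND (1 XOR (NOT 0 XOR NOT 1))) -> 0
  row 11 [1011]: (0 AND (1 XOR (NOT 0 XOR NOT 1))) -> 0
  row 12 [1100]: (1 AND (0 XOR (NOT 1 XOR NOT 0))) -> 1
  row 13 [1101]: (1 AND (0 XOR (NOT 1 XOR NOT 0))) -> 1
  row 14 [1110]: (1 AND (1 XOR (NOT 1 XOR NOT 1))) -> 1
  row 15 [1111]: (1 AND (1 XOR (NOT 1 XOR NOT 1))) -> 1
Full result column, 4 rows per line (P1,P2 fixed per line; P3,P4 runs 00..11 left to right):
  rows 0-3 [P1,P2=00]: 0000  = hex 0
  rows 4-7 [P1,P2=01]: 1111  = hex F
  rows 8-11 [P1,P2=10]: 0000  = hex 0
  rows 12-15 [P1,P2=11]: 1111  = hex F
Output column (row 0 .. row 15) = 0000111100001111
Output column grouped in 4s = 0000 1111 0000 1111 = 0x0F0F
Convert to decimal digit by digit (value = value*16 + digit):
  0 -> 0
  0*16 + 15 (F) = 15
  15*16 + 0 = 240
  240*16 + 15 (F) = 3855
Decimal = 3855

3855


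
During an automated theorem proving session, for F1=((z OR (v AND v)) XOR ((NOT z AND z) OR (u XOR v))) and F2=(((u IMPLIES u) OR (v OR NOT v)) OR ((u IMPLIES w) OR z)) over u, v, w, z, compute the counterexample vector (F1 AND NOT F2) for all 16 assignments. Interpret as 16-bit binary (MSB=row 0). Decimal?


F1 = ((z OR (v AND v)) XOR ((NOT z AND z) OR (u XOR v)))
F2 = (((u IMPLIES u) OR (v OR NOT v)) OR ((u IMPLIES w) OR z))
Counterexample to F1=>F2 is where F1=1 and F2=0.
Evaluate each row (bits = u,v,w,z, MSB first):
  row 0 [0000]: F1=0 F2=1 -> F1&~F2 -> 0
  row 1 [0001]: F1=1 F2=1 -> F1&~F2 -> 0
  row 2 [0010]: F1=0 F2=1 -> F1&~F2 -> 0
  row 3 [0011]: F1=1 F2=1 -> F1&~F2 -> 0
  row 4 [0100]: F1=0 F2=1 -> F1&~F2 -> 0
  row 5 [0101]: F1=0 F2=1 -> F1&~F2 -> 0
  row 6 [0110]: F1=0 F2=1 -> F1&~F2 -> 0
  row 7 [0111]: F1=0 F2=1 -> F1&~F2 -> 0
  row 8 [1000]: F1=1 F2=1 -> F1&~F2 -> 0
  row 9 [1001]: F1=0 F2=1 -> F1&~F2 -> 0
  row 10 [1010]: F1=1 F2=1 -> F1&~F2 -> 0
  row 11 [1011]: F1=0 F2=1 -> F1&~F2 -> 0
  row 12 [1100]: F1=1 F2=1 -> F1&~F2 -> 0
  row 13 [1101]: F1=1 F2=1 -> F1&~F2 -> 0
  row 14 [1110]: F1=1 F2=1 -> F1&~F2 -> 0
  row 15 [1111]: F1=1 F2=1 -> F1&~F2 -> 0
Full result column, 4 rows per line (u,v fixed per line; w,z runs 00..11 left to right):
  rows 0-3 [u,v=00]: 0000  = hex 0
  rows 4-7 [u,v=01]: 0000  = hex 0
  rows 8-11 [u,v=10]: 0000  = hex 0
  rows 12-15 [u,v=11]: 0000  = hex 0
Counterexample vector (row 0 .. row 15) = 0000000000000000
Output column grouped in 4s = 0000 0000 0000 0000 = 0x0000
Convert to decimal digit by digit (value = value*16 + digit):
  0 -> 0
  0*16 + 0 = 0
  0*16 + 0 = 0
  0*16 + 0 = 0
Decimal = 0

0


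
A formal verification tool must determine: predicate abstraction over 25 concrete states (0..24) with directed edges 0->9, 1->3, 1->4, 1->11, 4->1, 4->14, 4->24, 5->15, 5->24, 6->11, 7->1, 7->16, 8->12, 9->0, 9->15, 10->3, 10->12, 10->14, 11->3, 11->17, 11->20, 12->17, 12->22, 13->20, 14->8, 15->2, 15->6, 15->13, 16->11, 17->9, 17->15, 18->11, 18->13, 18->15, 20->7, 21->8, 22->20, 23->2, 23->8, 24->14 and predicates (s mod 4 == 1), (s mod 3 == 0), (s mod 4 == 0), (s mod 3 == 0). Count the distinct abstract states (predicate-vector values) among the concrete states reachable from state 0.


BFS from 0:
Concrete reachable: {0, 1, 2, 3, 4, 6, 7, 8, 9, 11, 12, 13, 14, 15, 16, 17, 20, 22, 24}
Abstract via predicates (s mod 4 == 1), (s mod 3 == 0), (s mod 4 == 0), (s mod 3 == 0):
  (0,0,0,0) <- {2, 7, 11, 14, 22}
  (0,0,1,0) <- {4, 8, 16, 20}
  (0,1,0,1) <- {3, 6, 15}
  (0,1,1,1) <- {0, 12, 24}
  (1,0,0,0) <- {1, 13, 17}
  (1,1,0,1) <- {9}
Distinct abstract states = 6

6


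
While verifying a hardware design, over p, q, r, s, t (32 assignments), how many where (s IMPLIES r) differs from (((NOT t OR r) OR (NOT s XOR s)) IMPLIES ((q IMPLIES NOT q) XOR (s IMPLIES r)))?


F1 = (s IMPLIES r)
F2 = (((NOT t OR r) OR (NOT s XOR s)) IMPLIES ((q IMPLIES NOT q) XOR (s IMPLIES r)))
Evaluate both on each of 32 rows (bits = p,q,r,s,t):
  row 0 [00000]: F1=1 F2=0 (differ) -> 1
  row 1 [00001]: F1=1 F2=0 (differ) -> 1
  row 2 [00010]: F1=0 F2=1 (differ) -> 1
  row 3 [00011]: F1=0 F2=1 (differ) -> 1
  row 4 [00100]: F1=1 F2=0 (differ) -> 1
  row 5 [00101]: F1=1 F2=0 (differ) -> 1
  row 6 [00110]: F1=1 F2=0 (differ) -> 1
  row 7 [00111]: F1=1 F2=0 (differ) -> 1
  row 8 [01000]: F1=1 F2=1 -> 0
  row 9 [01001]: F1=1 F2=1 -> 0
  row 10 [01010]: F1=0 F2=0 -> 0
  row 11 [01011]: F1=0 F2=0 -> 0
  row 12 [01100]: F1=1 F2=1 -> 0
  row 13 [01101]: F1=1 F2=1 -> 0
  row 14 [01110]: F1=1 F2=1 -> 0
  row 15 [01111]: F1=1 F2=1 -> 0
  row 16 [10000]: F1=1 F2=0 (differ) -> 1
  row 17 [10001]: F1=1 F2=0 (differ) -> 1
  row 18 [10010]: F1=0 F2=1 (differ) -> 1
  row 19 [10011]: F1=0 F2=1 (differ) -> 1
  row 20 [10100]: F1=1 F2=0 (differ) -> 1
  row 21 [10101]: F1=1 F2=0 (differ) -> 1
  row 22 [10110]: F1=1 F2=0 (differ) -> 1
  row 23 [10111]: F1=1 F2=0 (differ) -> 1
  row 24 [11000]: F1=1 F2=1 -> 0
  row 25 [11001]: F1=1 F2=1 -> 0
  row 26 [11010]: F1=0 F2=0 -> 0
  row 27 [11011]: F1=0 F2=0 -> 0
  row 28 [11100]: F1=1 F2=1 -> 0
  row 29 [11101]: F1=1 F2=1 -> 0
  row 30 [11110]: F1=1 F2=1 -> 0
  row 31 [11111]: F1=1 F2=1 -> 0
Full result column, 8 rows per line (p,q fixed per line; r,s,t runs 000..111 left to right):
  rows 0-7 [p,q=00]: 11111111  (ones: 8)
  rows 8-15 [p,q=01]: 00000000  (ones: 0)
  rows 16-23 [p,q=10]: 11111111  (ones: 8)
  rows 24-31 [p,q=11]: 00000000  (ones: 0)
Disagreements = 8+0+8+0 = 16

16


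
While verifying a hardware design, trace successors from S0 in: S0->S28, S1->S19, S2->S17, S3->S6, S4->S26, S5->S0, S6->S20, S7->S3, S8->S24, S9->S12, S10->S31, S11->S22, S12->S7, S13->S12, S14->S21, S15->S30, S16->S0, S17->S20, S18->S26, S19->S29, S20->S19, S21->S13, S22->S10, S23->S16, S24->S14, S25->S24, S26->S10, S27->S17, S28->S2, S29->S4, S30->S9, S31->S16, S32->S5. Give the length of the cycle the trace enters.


Trace from S0 until a state repeats:
  S0 -> S28 -> S2 -> S17 -> S20 -> S19 -> S29 -> S4 -> S26 -> S10 -> S31 -> S16 -> S0
S0 first seen at step 0, revisited at step 12.
Cycle length = 12 - 0 = 12

12


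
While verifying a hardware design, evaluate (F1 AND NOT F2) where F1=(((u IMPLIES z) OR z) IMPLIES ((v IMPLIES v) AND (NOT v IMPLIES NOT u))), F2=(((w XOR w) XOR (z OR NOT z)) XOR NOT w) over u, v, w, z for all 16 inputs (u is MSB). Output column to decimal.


F1 = (((u IMPLIES z) OR z) IMPLIES ((v IMPLIES v) AND (NOT v IMPLIES NOT u)))
F2 = (((w XOR w) XOR (z OR NOT z)) XOR NOT w)
Counterexample to F1=>F2 is where F1=1 and F2=0.
Evaluate each row (bits = u,v,w,z, MSB first):
  row 0 [0000]: F1=1 F2=0 -> F1&~F2 -> 1
  row 1 [0001]: F1=1 F2=0 -> F1&~F2 -> 1
  row 2 [0010]: F1=1 F2=1 -> F1&~F2 -> 0
  row 3 [0011]: F1=1 F2=1 -> F1&~F2 -> 0
  row 4 [0100]: F1=1 F2=0 -> F1&~F2 -> 1
  row 5 [0101]: F1=1 F2=0 -> F1&~F2 -> 1
  row 6 [0110]: F1=1 F2=1 -> F1&~F2 -> 0
  row 7 [0111]: F1=1 F2=1 -> F1&~F2 -> 0
  row 8 [1000]: F1=1 F2=0 -> F1&~F2 -> 1
  row 9 [1001]: F1=0 F2=0 -> F1&~F2 -> 0
  row 10 [1010]: F1=1 F2=1 -> F1&~F2 -> 0
  row 11 [1011]: F1=0 F2=1 -> F1&~F2 -> 0
  row 12 [1100]: F1=1 F2=0 -> F1&~F2 -> 1
  row 13 [1101]: F1=1 F2=0 -> F1&~F2 -> 1
  row 14 [1110]: F1=1 F2=1 -> F1&~F2 -> 0
  row 15 [1111]: F1=1 F2=1 -> F1&~F2 -> 0
Full result column, 4 rows per line (u,v fixed per line; w,z runs 00..11 left to right):
  rows 0-3 [u,v=00]: 1100  = hex C
  rows 4-7 [u,v=01]: 1100  = hex C
  rows 8-11 [u,v=10]: 1000  = hex 8
  rows 12-15 [u,v=11]: 1100  = hex C
Counterexample vector (row 0 .. row 15) = 1100110010001100
Output column grouped in 4s = 1100 1100 1000 1100 = 0xCC8C
Convert to decimal digit by digit (value = value*16 + digit):
  C -> 12
  12*16 + 12 (C) = 204
  204*16 + 8 = 3272
  3272*16 + 12 (C) = 52364
Decimal = 52364

52364


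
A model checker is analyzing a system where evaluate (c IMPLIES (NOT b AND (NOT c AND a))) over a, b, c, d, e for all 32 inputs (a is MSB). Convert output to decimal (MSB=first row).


Formula: (c IMPLIES (NOT b AND (NOT c AND a))) over a, b, c, d, e (32 rows)
Evaluate each row (bits = a,b,c,d,e, MSB first):
  row 0 [00000]: (0 IMPLIES (NOT 0 AND (NOT 0 AND 0))) -> 1
  row 1 [00001]: (0 IMPLIES (NOT 0 AND (NOT 0 AND 0))) -> 1
  row 2 [00010]: (0 IMPLIES (NOT 0 AND (NOT 0 AND 0))) -> 1
  row 3 [00011]: (0 IMPLIES (NOT 0 AND (NOT 0 AND 0))) -> 1
  row 4 [00100]: (1 IMPLIES (NOT 0 AND (NOT 1 AND 0))) -> 0
  row 5 [00101]: (1 IMPLIES (NOT 0 AND (NOT 1 AND 0))) -> 0
  row 6 [00110]: (1 IMPLIES (NOT 0 AND (NOT 1 AND 0))) -> 0
  row 7 [00111]: (1 IMPLIES (NOT 0 AND (NOT 1 AND 0))) -> 0
  row 8 [01000]: (0 IMPLIES (NOT 1 AND (NOT 0 AND 0))) -> 1
  row 9 [01001]: (0 IMPLIES (NOT 1 AND (NOT 0 AND 0))) -> 1
  row 10 [01010]: (0 IMPLIES (NOT 1 AND (NOT 0 AND 0))) -> 1
  row 11 [01011]: (0 IMPLIES (NOT 1 AND (NOT 0 AND 0))) -> 1
  row 12 [01100]: (1 IMPLIES (NOT 1 AND (NOT 1 AND 0))) -> 0
  row 13 [01101]: (1 IMPLIES (NOT 1 AND (NOT 1 AND 0))) -> 0
  row 14 [01110]: (1 IMPLIES (NOT 1 AND (NOT 1 AND 0))) -> 0
  row 15 [01111]: (1 IMPLIES (NOT 1 AND (NOT 1 AND 0))) -> 0
  row 16 [10000]: (0 IMPLIES (NOT 0 AND (NOT 0 AND 1))) -> 1
  row 17 [10001]: (0 IMPLIES (NOT 0 AND (NOT 0 AND 1))) -> 1
  row 18 [10010]: (0 IMPLIES (NOT 0 AND (NOT 0 AND 1))) -> 1
  row 19 [10011]: (0 IMPLIES (NOT 0 AND (NOT 0 AND 1))) -> 1
  row 20 [10100]: (1 IMPLIES (NOT 0 AND (NOT 1 AND 1))) -> 0
  row 21 [10101]: (1 IMPLIES (NOT 0 AND (NOT 1 AND 1))) -> 0
  row 22 [10110]: (1 IMPLIES (NOT 0 AND (NOT 1 AND 1))) -> 0
  row 23 [10111]: (1 IMPLIES (NOT 0 AND (NOT 1 AND 1))) -> 0
  row 24 [11000]: (0 IMPLIES (NOT 1 AND (NOT 0 AND 1))) -> 1
  row 25 [11001]: (0 IMPLIES (NOT 1 AND (NOT 0 AND 1))) -> 1
  row 26 [11010]: (0 IMPLIES (NOT 1 AND (NOT 0 AND 1))) -> 1
  row 27 [11011]: (0 IMPLIES (NOT 1 AND (NOT 0 AND 1))) -> 1
  row 28 [11100]: (1 IMPLIES (NOT 1 AND (NOT 1 AND 1))) -> 0
  row 29 [11101]: (1 IMPLIES (NOT 1 AND (NOT 1 AND 1))) -> 0
  row 30 [11110]: (1 IMPLIES (NOT 1 AND (NOT 1 AND 1))) -> 0
  row 31 [11111]: (1 IMPLIES (NOT 1 AND (NOT 1 AND 1))) -> 0
Full result column, 4 rows per line (a,b,c fixed per line; d,e runs 00..11 left to right):
  rows 0-3 [a,b,c=000]: 1111  = hex F
  rows 4-7 [a,b,c=001]: 0000  = hex 0
  rows 8-11 [a,b,c=010]: 1111  = hex F
  rows 12-15 [a,b,c=011]: 0000  = hex 0
  rows 16-19 [a,b,c=100]: 1111  = hex F
  rows 20-23 [a,b,c=101]: 0000  = hex 0
  rows 24-27 [a,b,c=110]: 1111  = hex F
  rows 28-31 [a,b,c=111]: 0000  = hex 0
Output column (row 0 .. row 31) = 11110000111100001111000011110000
Output column grouped in 4s = 1111 0000 1111 0000 1111 0000 1111 0000 = 0xF0F0F0F0
Convert to decimal digit by digit (value = value*16 + digit):
  F -> 15
  15*16 + 0 = 240
  240*16 + 15 (F) = 3855
  3855*16 + 0 = 61680
  61680*16 + 15 (F) = 986895
  986895*16 + 0 = 15790320
  15790320*16 + 15 (F) = 252645135
  252645135*16 + 0 = 4042322160
Decimal = 4042322160

4042322160


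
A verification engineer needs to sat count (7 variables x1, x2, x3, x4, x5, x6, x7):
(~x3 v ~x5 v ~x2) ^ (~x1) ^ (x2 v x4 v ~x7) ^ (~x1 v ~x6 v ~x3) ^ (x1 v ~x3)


CNF with 5 clauses over 7 vars (128 assignments).
An assignment satisfies CNF iff every clause has >=1 true literal.
Check each row (bits = x1,x2,x3,x4,x5,x6,x7; clause T/F shown):
  row 0 [0000000]: clauses=TTTTT -> 1
  row 1 [0000001]: clauses=TTFTT -> 0
  row 2 [0000010]: clauses=TTTTT -> 1
  row 3 [0000011]: clauses=TTFTT -> 0
  row 4 [0000100]: clauses=TTTTT -> 1
  (every remaining row is evaluated the same way; all 128 results are listed next)
Full result column, 8 rows per line (x1,x2,x3,x4 fixed per line; x5,x6,x7 runs 000..111 left to right):
  rows 0-7 [x1,x2,x3,x4=0000]: 10101010  (ones: 4)
  rows 8-15 [x1,x2,x3,x4=0001]: 11111111  (ones: 8)
  rows 16-23 [x1,x2,x3,x4=0010]: 00000000  (ones: 0)
  rows 24-31 [x1,x2,x3,x4=0011]: 00000000  (ones: 0)
  rows 32-39 [x1,x2,x3,x4=0100]: 11111111  (ones: 8)
  rows 40-47 [x1,x2,x3,x4=0101]: 11111111  (ones: 8)
  rows 48-55 [x1,x2,x3,x4=0110]: 00000000  (ones: 0)
  rows 56-63 [x1,x2,x3,x4=0111]: 00000000  (ones: 0)
  rows 64-71 [x1,x2,x3,x4=1000]: 00000000  (ones: 0)
  rows 72-79 [x1,x2,x3,x4=1001]: 00000000  (ones: 0)
  rows 80-87 [x1,x2,x3,x4=1010]: 00000000  (ones: 0)
  rows 88-95 [x1,x2,x3,x4=1011]: 00000000  (ones: 0)
  rows 96-103 [x1,x2,x3,x4=1100]: 00000000  (ones: 0)
  rows 104-111 [x1,x2,x3,x4=1101]: 00000000  (ones: 0)
  rows 112-119 [x1,x2,x3,x4=1110]: 00000000  (ones: 0)
  rows 120-127 [x1,x2,x3,x4=1111]: 00000000  (ones: 0)
Satisfying assignments = 4+8+0+0+8+8+0+0+0+0+0+0+0+0+0+0 = 28

28


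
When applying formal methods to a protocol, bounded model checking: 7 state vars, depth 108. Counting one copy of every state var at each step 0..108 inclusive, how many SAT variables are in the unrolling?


BMC unrolls to depth k, creating one copy of each state var for steps 0..k.
Step count = 108 + 1 = 109 (steps 0 through 108)
Vars per step = 7
Total = 7 * 109 = 763

763


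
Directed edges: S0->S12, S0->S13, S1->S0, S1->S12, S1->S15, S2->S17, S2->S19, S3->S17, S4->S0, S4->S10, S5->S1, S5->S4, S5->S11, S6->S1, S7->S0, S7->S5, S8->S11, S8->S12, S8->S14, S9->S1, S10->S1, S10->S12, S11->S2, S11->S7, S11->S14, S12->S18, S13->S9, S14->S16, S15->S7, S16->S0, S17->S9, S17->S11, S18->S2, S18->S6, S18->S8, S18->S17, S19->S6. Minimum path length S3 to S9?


BFS layer-by-layer from S3:
  dist 0: {S3}
  dist 1: {S17}
  dist 2: {S9, S11}
  -> S9 reached at distance 2
Shortest path length = 2

2


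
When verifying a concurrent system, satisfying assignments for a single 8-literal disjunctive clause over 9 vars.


Step 1: Total=2^9=512
Step 2: Unsat when all 8 false: 2^1=2
Step 3: Sat=512-2=510

510


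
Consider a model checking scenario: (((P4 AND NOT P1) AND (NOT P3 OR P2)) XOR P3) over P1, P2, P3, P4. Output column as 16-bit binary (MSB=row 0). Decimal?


Formula: (((P4 AND NOT P1) AND (NOT P3 OR P2)) XOR P3) over P1, P2, P3, P4 (16 rows)
Evaluate each row (bits = P1,P2,P3,P4, MSB first):
  row 0 [0000]: (((0 AND NOT 0) AND (NOT 0 OR 0)) XOR 0) -> 0
  row 1 [0001]: (((1 AND NOT 0) AND (NOT 0 OR 0)) XOR 0) -> 1
  row 2 [0010]: (((0 AND NOT 0) AND (NOT 1 OR 0)) XOR 1) -> 1
  row 3 [0011]: (((1 AND NOT 0) AND (NOT 1 OR 0)) XOR 1) -> 1
  row 4 [0100]: (((0 AND NOT 0) AND (NOT 0 OR 1)) XOR 0) -> 0
  row 5 [0101]: (((1 AND NOT 0) AND (NOT 0 OR 1)) XOR 0) -> 1
  row 6 [0110]: (((0 AND NOT 0) AND (NOT 1 OR 1)) XOR 1) -> 1
  row 7 [0111]: (((1 AND NOT 0) AND (NOT 1 OR 1)) XOR 1) -> 0
  row 8 [1000]: (((0 AND NOT 1) AND (NOT 0 OR 0)) XOR 0) -> 0
  row 9 [1001]: (((1 AND NOT 1) AND (NOT 0 OR 0)) XOR 0) -> 0
  row 10 [1010]: (((0 AND NOT 1) AND (NOT 1 OR 0)) XOR 1) -> 1
  row 11 [1011]: (((1 AND NOT 1) AND (NOT 1 OR 0)) XOR 1) -> 1
  row 12 [1100]: (((0 AND NOT 1) AND (NOT 0 OR 1)) XOR 0) -> 0
  row 13 [1101]: (((1 AND NOT 1) AND (NOT 0 OR 1)) XOR 0) -> 0
  row 14 [1110]: (((0 AND NOT 1) AND (NOT 1 OR 1)) XOR 1) -> 1
  row 15 [1111]: (((1 AND NOT 1) AND (NOT 1 OR 1)) XOR 1) -> 1
Full result column, 4 rows per line (P1,P2 fixed per line; P3,P4 runs 00..11 left to right):
  rows 0-3 [P1,P2=00]: 0111  = hex 7
  rows 4-7 [P1,P2=01]: 0110  = hex 6
  rows 8-11 [P1,P2=10]: 0011  = hex 3
  rows 12-15 [P1,P2=11]: 0011  = hex 3
Output column (row 0 .. row 15) = 0111011000110011
Output column grouped in 4s = 0111 0110 0011 0011 = 0x7633
Convert to decimal digit by digit (value = value*16 + digit):
  7 -> 7
  7*16 + 6 = 118
  118*16 + 3 = 1891
  1891*16 + 3 = 30259
Decimal = 30259

30259


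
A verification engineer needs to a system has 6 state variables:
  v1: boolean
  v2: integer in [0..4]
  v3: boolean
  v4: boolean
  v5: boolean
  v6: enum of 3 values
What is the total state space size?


State space = product of domain sizes of all variables.
Domain sizes:
  v1 (boolean): 2
  v2 (integer in [0..4]): 5
  v3 (boolean): 2
  v4 (boolean): 2
  v5 (boolean): 2
  v6 (enum of 3 values): 3
Product = 2 * 5 * 2 * 2 * 2 * 3 = 240

240


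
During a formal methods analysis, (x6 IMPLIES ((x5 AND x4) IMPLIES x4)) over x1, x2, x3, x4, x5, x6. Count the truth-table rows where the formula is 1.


Formula: (x6 IMPLIES ((x5 AND x4) IMPLIES x4)) over 6 vars (64 rows)
Evaluate each row (x1, x2, x3, x4, x5, x6 as bits, MSB first):
  row 0 [000000]: (0 IMPLIES ((0 AND 0) IMPLIES 0)) -> 1
  row 1 [000001]: (1 IMPLIES ((0 AND 0) IMPLIES 0)) -> 1
  row 2 [000010]: (0 IMPLIES ((1 AND 0) IMPLIES 0)) -> 1
  row 3 [000011]: (1 IMPLIES ((1 AND 0) IMPLIES 0)) -> 1
  row 4 [000100]: (0 IMPLIES ((0 AND 1) IMPLIES 1)) -> 1
  (every remaining row is evaluated the same way; all 64 results are listed next)
Full result column, 8 rows per line (x1,x2,x3 fixed per line; x4,x5,x6 runs 000..111 left to right):
  rows 0-7 [x1,x2,x3=000]: 11111111  (ones: 8)
  rows 8-15 [x1,x2,x3=001]: 11111111  (ones: 8)
  rows 16-23 [x1,x2,x3=010]: 11111111  (ones: 8)
  rows 24-31 [x1,x2,x3=011]: 11111111  (ones: 8)
  rows 32-39 [x1,x2,x3=100]: 11111111  (ones: 8)
  rows 40-47 [x1,x2,x3=101]: 11111111  (ones: 8)
  rows 48-55 [x1,x2,x3=110]: 11111111  (ones: 8)
  rows 56-63 [x1,x2,x3=111]: 11111111  (ones: 8)
Count of 1-rows = 8+8+8+8+8+8+8+8 = 64

64


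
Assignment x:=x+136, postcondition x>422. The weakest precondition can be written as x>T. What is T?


Formula: wp(x:=E, P) = P[E/x] (substitute E for x in postcondition)
Step 1: Postcondition: x>422
Step 2: Substitute x+136 for x: x+136>422
Step 3: Solve for x: x > 422-136 = 286

286


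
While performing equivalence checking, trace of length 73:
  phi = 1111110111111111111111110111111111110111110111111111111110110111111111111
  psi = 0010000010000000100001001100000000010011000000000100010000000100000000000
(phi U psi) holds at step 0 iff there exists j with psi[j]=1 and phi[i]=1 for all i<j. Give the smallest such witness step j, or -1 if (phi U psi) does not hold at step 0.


(phi U psi) at 0: need smallest j with psi[j]=1 and phi[i]=1 for all i in [0,j).
Scan from step 0:
  step 0: phi=1, psi=0 -> continue
  step 1: phi=1, psi=0 -> continue
  step 2: psi=1 and phi held for [0,2) -> witness found
Witness step = 2

2


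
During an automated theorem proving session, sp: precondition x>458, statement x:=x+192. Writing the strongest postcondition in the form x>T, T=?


Formula: sp(P, x:=E) = exists old_x. (x = E[old_x/x]) AND P[old_x/x] (old_x is the value of x before the assignment; eliminate old_x by solving x = E[old_x/x] for old_x)
Step 1: Precondition P: x>458, i.e. old_x > 458
Step 2: Assignment gives x = old_x + 192, so old_x = x - 192
Step 3: Substitute into P: x - 192 > 458
Step 4: Simplify: x > 458+192 = 650

650


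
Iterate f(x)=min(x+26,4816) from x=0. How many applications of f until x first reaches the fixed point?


Step 1: x=0, cap=4816, increment=26
Step 2: x grows by 26 each step until capped at 4816; fixed point is x=4816
Step 3: iterations = ceil(4816/26) = 186

186


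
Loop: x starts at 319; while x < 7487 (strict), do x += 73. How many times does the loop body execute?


Step 1: x goes from 319 toward 7487 by 73; the body runs while x<7487, so iterations = ceil((bound-start)/step)
Step 2: Distance=7168
Step 3: ceil(7168/73)=99

99


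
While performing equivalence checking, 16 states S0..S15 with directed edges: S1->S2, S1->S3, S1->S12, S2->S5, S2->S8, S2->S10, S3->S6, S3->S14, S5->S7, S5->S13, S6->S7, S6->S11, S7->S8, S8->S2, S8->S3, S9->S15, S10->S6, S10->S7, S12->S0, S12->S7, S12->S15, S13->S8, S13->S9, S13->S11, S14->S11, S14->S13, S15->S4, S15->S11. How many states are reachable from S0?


BFS from S0:
  layer 0: {S0}
Reachable set: {S0}
Count = 1

1


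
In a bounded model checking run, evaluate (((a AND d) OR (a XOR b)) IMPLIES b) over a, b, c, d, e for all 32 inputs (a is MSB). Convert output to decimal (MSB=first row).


Formula: (((a AND d) OR (a XOR b)) IMPLIES b) over a, b, c, d, e (32 rows)
Evaluate each row (bits = a,b,c,d,e, MSB first):
  row 0 [00000]: (((0 AND 0) OR (0 XOR 0)) IMPLIES 0) -> 1
  row 1 [00001]: (((0 AND 0) OR (0 XOR 0)) IMPLIES 0) -> 1
  row 2 [00010]: (((0 AND 1) OR (0 XOR 0)) IMPLIES 0) -> 1
  row 3 [00011]: (((0 AND 1) OR (0 XOR 0)) IMPLIES 0) -> 1
  row 4 [00100]: (((0 AND 0) OR (0 XOR 0)) IMPLIES 0) -> 1
  row 5 [00101]: (((0 AND 0) OR (0 XOR 0)) IMPLIES 0) -> 1
  row 6 [00110]: (((0 AND 1) OR (0 XOR 0)) IMPLIES 0) -> 1
  row 7 [00111]: (((0 AND 1) OR (0 XOR 0)) IMPLIES 0) -> 1
  row 8 [01000]: (((0 AND 0) OR (0 XOR 1)) IMPLIES 1) -> 1
  row 9 [01001]: (((0 AND 0) OR (0 XOR 1)) IMPLIES 1) -> 1
  row 10 [01010]: (((0 AND 1) OR (0 XOR 1)) IMPLIES 1) -> 1
  row 11 [01011]: (((0 AND 1) OR (0 XOR 1)) IMPLIES 1) -> 1
  row 12 [01100]: (((0 AND 0) OR (0 XOR 1)) IMPLIES 1) -> 1
  row 13 [01101]: (((0 AND 0) OR (0 XOR 1)) IMPLIES 1) -> 1
  row 14 [01110]: (((0 AND 1) OR (0 XOR 1)) IMPLIES 1) -> 1
  row 15 [01111]: (((0 AND 1) OR (0 XOR 1)) IMPLIES 1) -> 1
  row 16 [10000]: (((1 AND 0) OR (1 XOR 0)) IMPLIES 0) -> 0
  row 17 [10001]: (((1 AND 0) OR (1 XOR 0)) IMPLIES 0) -> 0
  row 18 [10010]: (((1 AND 1) OR (1 XOR 0)) IMPLIES 0) -> 0
  row 19 [10011]: (((1 AND 1) OR (1 XOR 0)) IMPLIES 0) -> 0
  row 20 [10100]: (((1 AND 0) OR (1 XOR 0)) IMPLIES 0) -> 0
  row 21 [10101]: (((1 AND 0) OR (1 XOR 0)) IMPLIES 0) -> 0
  row 22 [10110]: (((1 AND 1) OR (1 XOR 0)) IMPLIES 0) -> 0
  row 23 [10111]: (((1 AND 1) OR (1 XOR 0)) IMPLIES 0) -> 0
  row 24 [11000]: (((1 AND 0) OR (1 XOR 1)) IMPLIES 1) -> 1
  row 25 [11001]: (((1 AND 0) OR (1 XOR 1)) IMPLIES 1) -> 1
  row 26 [11010]: (((1 AND 1) OR (1 XOR 1)) IMPLIES 1) -> 1
  row 27 [11011]: (((1 AND 1) OR (1 XOR 1)) IMPLIES 1) -> 1
  row 28 [11100]: (((1 AND 0) OR (1 XOR 1)) IMPLIES 1) -> 1
  row 29 [11101]: (((1 AND 0) OR (1 XOR 1)) IMPLIES 1) -> 1
  row 30 [11110]: (((1 AND 1) OR (1 XOR 1)) IMPLIES 1) -> 1
  row 31 [11111]: (((1 AND 1) OR (1 XOR 1)) IMPLIES 1) -> 1
Full result column, 4 rows per line (a,b,c fixed per line; d,e runs 00..11 left to right):
  rows 0-3 [a,b,c=000]: 1111  = hex F
  rows 4-7 [a,b,c=001]: 1111  = hex F
  rows 8-11 [a,b,c=010]: 1111  = hex F
  rows 12-15 [a,b,c=011]: 1111  = hex F
  rows 16-19 [a,b,c=100]: 0000  = hex 0
  rows 20-23 [a,b,c=101]: 0000  = hex 0
  rows 24-27 [a,b,c=110]: 1111  = hex F
  rows 28-31 [a,b,c=111]: 1111  = hex F
Output column (row 0 .. row 31) = 11111111111111110000000011111111
Output column grouped in 4s = 1111 1111 1111 1111 0000 0000 1111 1111 = 0xFFFF00FF
Convert to decimal digit by digit (value = value*16 + digit):
  F -> 15
  15*16 + 15 (F) = 255
  255*16 + 15 (F) = 4095
  4095*16 + 15 (F) = 65535
  65535*16 + 0 = 1048560
  1048560*16 + 0 = 16776960
  16776960*16 + 15 (F) = 268431375
  268431375*16 + 15 (F) = 4294902015
Decimal = 4294902015

4294902015
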